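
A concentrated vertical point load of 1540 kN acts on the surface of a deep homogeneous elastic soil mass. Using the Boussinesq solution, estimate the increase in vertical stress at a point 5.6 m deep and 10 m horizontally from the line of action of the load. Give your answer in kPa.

Boussinesq vertical stress below a point load on an elastic half-space:
Δσ_z = 3P/(2πz²) · [1 + (r/z)²]^(−5/2)
r/z = 10/5.6 = 1.7857; [1+(r/z)²]^(−5/2) = 0.027847.
Δσ_z = 3×1540/(2π×5.6²) × 0.027847 = 23.447 × 0.027847 = 0.6529 kPa

Δσ_z ≈ 0.653 kPa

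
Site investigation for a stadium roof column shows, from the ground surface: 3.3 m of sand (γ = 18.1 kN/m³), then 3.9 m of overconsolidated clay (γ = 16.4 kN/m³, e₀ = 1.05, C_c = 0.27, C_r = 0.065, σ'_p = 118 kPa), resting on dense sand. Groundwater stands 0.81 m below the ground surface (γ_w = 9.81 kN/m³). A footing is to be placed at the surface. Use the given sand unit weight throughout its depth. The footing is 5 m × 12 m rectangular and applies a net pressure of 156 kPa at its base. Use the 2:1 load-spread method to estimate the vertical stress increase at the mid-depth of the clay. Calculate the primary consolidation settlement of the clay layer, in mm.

Mid-depth of clay below the ground surface: z = 3.3 + 3.9/2 = 5.25 m.
Total vertical stress at mid-clay: σ_v = 18.1×3.3 + 16.4×1.95 = 91.71 kPa.
Pore pressure: u = 9.81×(5.25 − 0.81) = 43.556 kPa.
Initial effective stress: σ'_0 = σ_v − u = 91.71 − 43.556 = 48.154 kPa.
Stress increase at mid-clay by the 2:1 spreading method:
Δσ = qBL/((B+z)(L+z)) = 156×5×12/((5+5.25)(12+5.25)) = 52.937 kPa
Final effective stress: σ'_f = 48.154 + 52.937 = 101.09 kPa.
σ'_f = 101.09 ≤ σ'_p = 118 kPa, so the clay remains overconsolidated and only the recompression index applies:
S_c = C_r·H/(1+e₀)·log₁₀(σ'_f/σ'_0) = 0.065×3.9/2.05×log₁₀(101.09/48.154)
    = 0.12366 × 0.32208 = 0.03983 m

S_c ≈ 39.8 mm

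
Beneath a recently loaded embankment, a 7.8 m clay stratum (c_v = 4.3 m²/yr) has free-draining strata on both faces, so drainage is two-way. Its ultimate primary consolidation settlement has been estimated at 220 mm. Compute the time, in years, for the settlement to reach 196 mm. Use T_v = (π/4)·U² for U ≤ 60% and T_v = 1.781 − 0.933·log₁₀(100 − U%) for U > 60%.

Drainage path length: H_d = H/2 = 3.9 m (double drainage).
U = S(t)/S_ult = 196/220 = 0.8909.
U > 60%: T_v = 1.781 − 0.933·log₁₀(100 − 89.091) = 0.81274.
t = T_v·H_d²/c_v = 0.81274×3.9²/4.3 = 2.875 years.

t ≈ 2.87 years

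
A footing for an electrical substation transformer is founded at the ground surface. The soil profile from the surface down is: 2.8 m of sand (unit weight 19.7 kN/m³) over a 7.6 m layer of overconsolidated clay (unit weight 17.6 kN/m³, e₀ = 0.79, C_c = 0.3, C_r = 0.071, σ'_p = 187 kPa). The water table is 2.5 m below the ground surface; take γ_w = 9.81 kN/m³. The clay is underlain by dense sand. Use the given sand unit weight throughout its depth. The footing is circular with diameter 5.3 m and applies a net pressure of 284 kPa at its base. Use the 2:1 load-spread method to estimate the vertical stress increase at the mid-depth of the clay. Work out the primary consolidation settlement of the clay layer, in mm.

S_c ≈ 68.6 mm

Mid-depth of clay below the ground surface: z = 2.8 + 7.6/2 = 6.6 m.
Total vertical stress at mid-clay: σ_v = 19.7×2.8 + 17.6×3.8 = 122.04 kPa.
Pore pressure: u = 9.81×(6.6 − 2.5) = 40.221 kPa.
Initial effective stress: σ'_0 = σ_v − u = 122.04 − 40.221 = 81.819 kPa.
Stress increase at mid-clay by the 2:1 spreading method:
Δσ ≈ qD²/(D+z)² = 284×5.3²/(5.3+6.6)² = 56.335 kPa
Final effective stress: σ'_f = 81.819 + 56.335 = 138.15 kPa.
σ'_f = 138.15 ≤ σ'_p = 187 kPa, so the clay remains overconsolidated and only the recompression index applies:
S_c = C_r·H/(1+e₀)·log₁₀(σ'_f/σ'_0) = 0.071×7.6/1.79×log₁₀(138.15/81.819)
    = 0.30145 × 0.2275 = 0.06858 m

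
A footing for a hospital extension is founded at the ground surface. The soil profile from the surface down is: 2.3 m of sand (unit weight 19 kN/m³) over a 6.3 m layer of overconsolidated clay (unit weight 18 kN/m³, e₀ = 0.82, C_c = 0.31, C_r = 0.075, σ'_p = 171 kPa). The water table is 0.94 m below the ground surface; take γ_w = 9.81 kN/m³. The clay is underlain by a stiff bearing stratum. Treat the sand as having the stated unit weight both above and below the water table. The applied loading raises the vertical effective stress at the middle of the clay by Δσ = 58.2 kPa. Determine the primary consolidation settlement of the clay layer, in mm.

S_c ≈ 80.2 mm

Mid-depth of clay below the ground surface: z = 2.3 + 6.3/2 = 5.45 m.
Total vertical stress at mid-clay: σ_v = 19×2.3 + 18×3.15 = 100.4 kPa.
Pore pressure: u = 9.81×(5.45 − 0.94) = 44.243 kPa.
Initial effective stress: σ'_0 = σ_v − u = 100.4 − 44.243 = 56.157 kPa.
Final effective stress: σ'_f = 56.157 + 58.2 = 114.36 kPa.
σ'_f = 114.36 ≤ σ'_p = 171 kPa, so the clay remains overconsolidated and only the recompression index applies:
S_c = C_r·H/(1+e₀)·log₁₀(σ'_f/σ'_0) = 0.075×6.3/1.82×log₁₀(114.36/56.157)
    = 0.25961 × 0.30887 = 0.08019 m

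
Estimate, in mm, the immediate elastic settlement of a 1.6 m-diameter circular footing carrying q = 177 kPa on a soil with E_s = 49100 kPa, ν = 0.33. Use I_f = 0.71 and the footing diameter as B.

S_e ≈ 3.65 mm

Immediate (elastic) settlement: S_e = q·B·(1−ν²)/E_s · I_f.
S_e = 177 × 1.6 × (1 − 0.33²) / 49100 × 0.71
    = 177 × 1.6 × 0.8911 / 49100 × 0.71
    = 0.003649 m = 3.649 mm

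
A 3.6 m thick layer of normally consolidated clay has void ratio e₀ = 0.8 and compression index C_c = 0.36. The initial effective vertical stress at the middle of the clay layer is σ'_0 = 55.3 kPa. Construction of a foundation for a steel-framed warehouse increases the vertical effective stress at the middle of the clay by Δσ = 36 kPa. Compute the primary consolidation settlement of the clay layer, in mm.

S_c ≈ 157 mm

Final effective stress: σ'_f = σ'_0 + Δσ = 55.3 + 36 = 91.3 kPa.
Normally consolidated clay, so the full stress increment lies on the virgin compression line:
S_c = C_c·H/(1+e₀)·log₁₀(σ'_f/σ'_0) = 0.36×3.6/(1+0.8)×log₁₀(91.3/55.3)
    = 0.72 × 0.21775 = 0.1568 m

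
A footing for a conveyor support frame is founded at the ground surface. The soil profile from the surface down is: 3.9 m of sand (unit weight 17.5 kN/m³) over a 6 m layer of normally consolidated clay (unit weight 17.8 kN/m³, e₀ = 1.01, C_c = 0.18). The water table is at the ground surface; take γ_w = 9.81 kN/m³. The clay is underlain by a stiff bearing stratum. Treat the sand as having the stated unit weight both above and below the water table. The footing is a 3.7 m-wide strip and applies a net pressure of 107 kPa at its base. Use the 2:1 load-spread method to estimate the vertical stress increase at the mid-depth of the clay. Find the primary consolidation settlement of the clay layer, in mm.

S_c ≈ 123 mm

Mid-depth of clay below the ground surface: z = 3.9 + 6/2 = 6.9 m.
Total vertical stress at mid-clay: σ_v = 17.5×3.9 + 17.8×3 = 121.65 kPa.
Pore pressure: u = 9.81×(6.9 − 0) = 67.689 kPa.
Initial effective stress: σ'_0 = σ_v − u = 121.65 − 67.689 = 53.961 kPa.
Stress increase at mid-clay by the 2:1 spreading method:
Δσ = qB/(B+z) = 107×3.7/(3.7+6.9) = 37.349 kPa
Final effective stress: σ'_f = σ'_0 + Δσ = 53.961 + 37.349 = 91.31 kPa.
Normally consolidated clay, so the full stress increment lies on the virgin compression line:
S_c = C_c·H/(1+e₀)·log₁₀(σ'_f/σ'_0) = 0.18×6/(1+1.01)×log₁₀(91.31/53.961)
    = 0.53731 × 0.22844 = 0.1227 m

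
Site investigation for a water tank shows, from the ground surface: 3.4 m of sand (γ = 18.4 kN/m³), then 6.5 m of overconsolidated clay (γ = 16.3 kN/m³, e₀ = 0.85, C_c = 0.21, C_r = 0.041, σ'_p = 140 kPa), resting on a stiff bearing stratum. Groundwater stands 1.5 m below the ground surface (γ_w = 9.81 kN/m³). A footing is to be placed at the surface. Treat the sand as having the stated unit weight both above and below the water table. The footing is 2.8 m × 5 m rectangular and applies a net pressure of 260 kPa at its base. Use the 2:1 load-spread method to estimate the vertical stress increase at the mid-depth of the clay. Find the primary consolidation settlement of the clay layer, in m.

S_c ≈ 0.0257 m

Mid-depth of clay below the ground surface: z = 3.4 + 6.5/2 = 6.65 m.
Total vertical stress at mid-clay: σ_v = 18.4×3.4 + 16.3×3.25 = 115.53 kPa.
Pore pressure: u = 9.81×(6.65 − 1.5) = 50.522 kPa.
Initial effective stress: σ'_0 = σ_v − u = 115.53 − 50.522 = 65.008 kPa.
Stress increase at mid-clay by the 2:1 spreading method:
Δσ = qBL/((B+z)(L+z)) = 260×2.8×5/((2.8+6.65)(5+6.65)) = 33.063 kPa
Final effective stress: σ'_f = 65.008 + 33.063 = 98.071 kPa.
σ'_f = 98.071 ≤ σ'_p = 140 kPa, so the clay remains overconsolidated and only the recompression index applies:
S_c = C_r·H/(1+e₀)·log₁₀(σ'_f/σ'_0) = 0.041×6.5/1.85×log₁₀(98.071/65.008)
    = 0.14405 × 0.17857 = 0.02572 m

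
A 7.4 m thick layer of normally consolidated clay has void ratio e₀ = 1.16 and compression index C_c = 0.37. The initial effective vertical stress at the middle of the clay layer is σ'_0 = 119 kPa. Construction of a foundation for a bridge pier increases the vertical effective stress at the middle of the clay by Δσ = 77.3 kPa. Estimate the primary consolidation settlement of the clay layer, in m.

Final effective stress: σ'_f = σ'_0 + Δσ = 119 + 77.3 = 196.3 kPa.
Normally consolidated clay, so the full stress increment lies on the virgin compression line:
S_c = C_c·H/(1+e₀)·log₁₀(σ'_f/σ'_0) = 0.37×7.4/(1+1.16)×log₁₀(196.3/119)
    = 1.2676 × 0.21737 = 0.2755 m

S_c ≈ 0.276 m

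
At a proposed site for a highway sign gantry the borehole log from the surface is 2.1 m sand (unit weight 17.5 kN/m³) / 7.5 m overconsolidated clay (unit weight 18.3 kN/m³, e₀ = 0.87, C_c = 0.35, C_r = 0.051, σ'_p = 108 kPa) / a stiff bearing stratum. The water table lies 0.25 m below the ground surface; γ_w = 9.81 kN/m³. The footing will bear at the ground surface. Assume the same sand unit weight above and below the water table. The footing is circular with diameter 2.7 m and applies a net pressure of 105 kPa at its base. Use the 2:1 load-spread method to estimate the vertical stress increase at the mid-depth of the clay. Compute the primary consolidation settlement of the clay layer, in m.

S_c ≈ 0.0168 m

Mid-depth of clay below the ground surface: z = 2.1 + 7.5/2 = 5.85 m.
Total vertical stress at mid-clay: σ_v = 17.5×2.1 + 18.3×3.75 = 105.38 kPa.
Pore pressure: u = 9.81×(5.85 − 0.25) = 54.936 kPa.
Initial effective stress: σ'_0 = σ_v − u = 105.38 − 54.936 = 50.444 kPa.
Stress increase at mid-clay by the 2:1 spreading method:
Δσ ≈ qD²/(D+z)² = 105×2.7²/(2.7+5.85)² = 10.471 kPa
Final effective stress: σ'_f = 50.444 + 10.471 = 60.915 kPa.
σ'_f = 60.915 ≤ σ'_p = 108 kPa, so the clay remains overconsolidated and only the recompression index applies:
S_c = C_r·H/(1+e₀)·log₁₀(σ'_f/σ'_0) = 0.051×7.5/1.87×log₁₀(60.915/50.444)
    = 0.20455 × 0.081915 = 0.01676 m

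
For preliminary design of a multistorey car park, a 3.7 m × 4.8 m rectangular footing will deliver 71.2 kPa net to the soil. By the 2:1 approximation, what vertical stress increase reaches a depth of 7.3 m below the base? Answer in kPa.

Δσ_z ≈ 9.5 kPa

By the 2:1 method the load spreads at 1 horizontal : 2 vertical, so at depth z the loaded area has grown by z in each plan dimension:
Δσ = qBL/((B+z)(L+z)) = 71.2×3.7×4.8/((3.7+7.3)(4.8+7.3)) = 9.5005 kPa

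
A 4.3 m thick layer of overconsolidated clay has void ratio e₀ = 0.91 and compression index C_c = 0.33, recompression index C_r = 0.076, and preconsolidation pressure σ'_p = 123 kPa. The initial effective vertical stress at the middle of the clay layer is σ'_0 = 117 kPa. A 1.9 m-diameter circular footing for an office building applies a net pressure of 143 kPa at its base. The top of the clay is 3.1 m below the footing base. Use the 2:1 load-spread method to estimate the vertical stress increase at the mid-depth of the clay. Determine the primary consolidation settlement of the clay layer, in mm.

S_c ≈ 14.3 mm

Mid-depth of clay below the footing base: z = 3.1 + 4.3/2 = 5.25 m.
Stress increase at mid-clay by the 2:1 spreading method:
Δσ ≈ qD²/(D+z)² = 143×1.9²/(1.9+5.25)² = 10.098 kPa
Final effective stress: σ'_f = 117 + 10.098 = 127.1 kPa.
σ'_f = 127.1 > σ'_p = 123 kPa, so the stress path crosses the preconsolidation pressure — recompression up to σ'_p, then virgin compression beyond:
S_c = H/(1+e₀)·[C_r·log₁₀(σ'_p/σ'_0) + C_c·log₁₀(σ'_f/σ'_p)]
    = 4.3/1.91 × [0.076×log₁₀(123/117) + 0.33×log₁₀(127.1/123)]
    = 2.2513 × [0.0016507 + 0.0046993] = 0.0143 m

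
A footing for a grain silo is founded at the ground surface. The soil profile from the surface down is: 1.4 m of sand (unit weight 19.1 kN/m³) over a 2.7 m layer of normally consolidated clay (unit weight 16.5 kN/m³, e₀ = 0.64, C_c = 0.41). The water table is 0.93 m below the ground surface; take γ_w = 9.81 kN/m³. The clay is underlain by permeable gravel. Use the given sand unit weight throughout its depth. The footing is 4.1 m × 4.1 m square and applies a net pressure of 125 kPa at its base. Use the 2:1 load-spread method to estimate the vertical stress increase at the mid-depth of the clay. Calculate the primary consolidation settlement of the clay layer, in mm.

S_c ≈ 261 mm

Mid-depth of clay below the ground surface: z = 1.4 + 2.7/2 = 2.75 m.
Total vertical stress at mid-clay: σ_v = 19.1×1.4 + 16.5×1.35 = 49.015 kPa.
Pore pressure: u = 9.81×(2.75 − 0.93) = 17.854 kPa.
Initial effective stress: σ'_0 = σ_v − u = 49.015 − 17.854 = 31.161 kPa.
Stress increase at mid-clay by the 2:1 spreading method:
Δσ = qBL/((B+z)(L+z)) = 125×4.1×4.1/((4.1+2.75)(4.1+2.75)) = 44.781 kPa
Final effective stress: σ'_f = σ'_0 + Δσ = 31.161 + 44.781 = 75.942 kPa.
Normally consolidated clay, so the full stress increment lies on the virgin compression line:
S_c = C_c·H/(1+e₀)·log₁₀(σ'_f/σ'_0) = 0.41×2.7/(1+0.64)×log₁₀(75.942/31.161)
    = 0.675 × 0.38687 = 0.2611 m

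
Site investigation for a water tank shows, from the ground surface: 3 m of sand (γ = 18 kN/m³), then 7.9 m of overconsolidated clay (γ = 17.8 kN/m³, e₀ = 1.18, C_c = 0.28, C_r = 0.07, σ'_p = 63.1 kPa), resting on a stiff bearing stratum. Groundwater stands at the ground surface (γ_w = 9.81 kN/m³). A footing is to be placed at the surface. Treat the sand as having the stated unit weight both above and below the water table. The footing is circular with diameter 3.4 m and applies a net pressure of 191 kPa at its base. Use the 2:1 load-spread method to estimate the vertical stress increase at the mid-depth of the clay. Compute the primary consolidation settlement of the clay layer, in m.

Mid-depth of clay below the ground surface: z = 3 + 7.9/2 = 6.95 m.
Total vertical stress at mid-clay: σ_v = 18×3 + 17.8×3.95 = 124.31 kPa.
Pore pressure: u = 9.81×(6.95 − 0) = 68.18 kPa.
Initial effective stress: σ'_0 = σ_v − u = 124.31 − 68.18 = 56.13 kPa.
Stress increase at mid-clay by the 2:1 spreading method:
Δσ ≈ qD²/(D+z)² = 191×3.4²/(3.4+6.95)² = 20.612 kPa
Final effective stress: σ'_f = 56.13 + 20.612 = 76.742 kPa.
σ'_f = 76.742 > σ'_p = 63.1 kPa, so the stress path crosses the preconsolidation pressure — recompression up to σ'_p, then virgin compression beyond:
S_c = H/(1+e₀)·[C_r·log₁₀(σ'_p/σ'_0) + C_c·log₁₀(σ'_f/σ'_p)]
    = 7.9/2.18 × [0.07×log₁₀(63.1/56.13) + 0.28×log₁₀(76.742/63.1)]
    = 3.6239 × [0.0035584 + 0.023801] = 0.09915 m

S_c ≈ 0.0991 m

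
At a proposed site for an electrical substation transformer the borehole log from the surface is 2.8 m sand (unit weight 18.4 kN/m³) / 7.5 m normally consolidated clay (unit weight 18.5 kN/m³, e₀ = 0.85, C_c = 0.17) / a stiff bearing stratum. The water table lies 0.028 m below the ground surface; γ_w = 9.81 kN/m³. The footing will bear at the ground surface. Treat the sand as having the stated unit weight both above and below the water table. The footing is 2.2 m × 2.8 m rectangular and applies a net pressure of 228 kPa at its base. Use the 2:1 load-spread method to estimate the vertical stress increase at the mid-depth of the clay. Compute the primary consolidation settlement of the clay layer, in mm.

S_c ≈ 78.9 mm

Mid-depth of clay below the ground surface: z = 2.8 + 7.5/2 = 6.55 m.
Total vertical stress at mid-clay: σ_v = 18.4×2.8 + 18.5×3.75 = 120.89 kPa.
Pore pressure: u = 9.81×(6.55 − 0.028) = 63.981 kPa.
Initial effective stress: σ'_0 = σ_v − u = 120.89 − 63.981 = 56.909 kPa.
Stress increase at mid-clay by the 2:1 spreading method:
Δσ = qBL/((B+z)(L+z)) = 228×2.2×2.8/((2.2+6.55)(2.8+6.55)) = 17.167 kPa
Final effective stress: σ'_f = σ'_0 + Δσ = 56.909 + 17.167 = 74.076 kPa.
Normally consolidated clay, so the full stress increment lies on the virgin compression line:
S_c = C_c·H/(1+e₀)·log₁₀(σ'_f/σ'_0) = 0.17×7.5/(1+0.85)×log₁₀(74.076/56.909)
    = 0.68919 × 0.1145 = 0.07891 m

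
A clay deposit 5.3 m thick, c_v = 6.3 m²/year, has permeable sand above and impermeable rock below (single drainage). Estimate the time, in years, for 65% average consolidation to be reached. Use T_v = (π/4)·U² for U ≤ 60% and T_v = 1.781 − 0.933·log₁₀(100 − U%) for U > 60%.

Drainage path length: H_d = H = 5.3 m (single drainage).
U > 60%: T_v = 1.781 − 0.933·log₁₀(100 − 65) = 0.34038.
t = T_v·H_d²/c_v = 0.34038×5.3²/6.3 = 1.518 years.

t ≈ 1.52 years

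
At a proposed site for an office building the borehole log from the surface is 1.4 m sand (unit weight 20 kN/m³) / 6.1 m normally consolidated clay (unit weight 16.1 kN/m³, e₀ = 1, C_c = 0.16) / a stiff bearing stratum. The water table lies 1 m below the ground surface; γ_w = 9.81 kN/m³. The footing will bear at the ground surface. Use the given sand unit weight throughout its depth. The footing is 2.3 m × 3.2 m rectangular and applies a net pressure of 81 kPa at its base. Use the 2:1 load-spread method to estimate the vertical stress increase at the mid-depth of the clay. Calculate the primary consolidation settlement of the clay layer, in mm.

S_c ≈ 50.1 mm

Mid-depth of clay below the ground surface: z = 1.4 + 6.1/2 = 4.45 m.
Total vertical stress at mid-clay: σ_v = 20×1.4 + 16.1×3.05 = 77.105 kPa.
Pore pressure: u = 9.81×(4.45 − 1) = 33.845 kPa.
Initial effective stress: σ'_0 = σ_v − u = 77.105 − 33.845 = 43.26 kPa.
Stress increase at mid-clay by the 2:1 spreading method:
Δσ = qBL/((B+z)(L+z)) = 81×2.3×3.2/((2.3+4.45)(3.2+4.45)) = 11.545 kPa
Final effective stress: σ'_f = σ'_0 + Δσ = 43.26 + 11.545 = 54.805 kPa.
Normally consolidated clay, so the full stress increment lies on the virgin compression line:
S_c = C_c·H/(1+e₀)·log₁₀(σ'_f/σ'_0) = 0.16×6.1/(1+1)×log₁₀(54.805/43.26)
    = 0.488 × 0.10273 = 0.05013 m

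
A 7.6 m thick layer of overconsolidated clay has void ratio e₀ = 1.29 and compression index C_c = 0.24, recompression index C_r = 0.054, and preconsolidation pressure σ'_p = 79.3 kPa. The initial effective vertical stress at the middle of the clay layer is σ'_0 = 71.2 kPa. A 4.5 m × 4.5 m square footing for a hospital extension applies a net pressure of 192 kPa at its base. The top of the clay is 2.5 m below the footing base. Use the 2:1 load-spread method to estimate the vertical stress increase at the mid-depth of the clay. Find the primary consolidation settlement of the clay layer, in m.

S_c ≈ 0.104 m

Mid-depth of clay below the footing base: z = 2.5 + 7.6/2 = 6.3 m.
Stress increase at mid-clay by the 2:1 spreading method:
Δσ = qBL/((B+z)(L+z)) = 192×4.5×4.5/((4.5+6.3)(4.5+6.3)) = 33.333 kPa
Final effective stress: σ'_f = 71.2 + 33.333 = 104.53 kPa.
σ'_f = 104.53 > σ'_p = 79.3 kPa, so the stress path crosses the preconsolidation pressure — recompression up to σ'_p, then virgin compression beyond:
S_c = H/(1+e₀)·[C_r·log₁₀(σ'_p/σ'_0) + C_c·log₁₀(σ'_f/σ'_p)]
    = 7.6/2.29 × [0.054×log₁₀(79.3/71.2) + 0.24×log₁₀(104.53/79.3)]
    = 3.3188 × [0.0025268 + 0.028792] = 0.1039 m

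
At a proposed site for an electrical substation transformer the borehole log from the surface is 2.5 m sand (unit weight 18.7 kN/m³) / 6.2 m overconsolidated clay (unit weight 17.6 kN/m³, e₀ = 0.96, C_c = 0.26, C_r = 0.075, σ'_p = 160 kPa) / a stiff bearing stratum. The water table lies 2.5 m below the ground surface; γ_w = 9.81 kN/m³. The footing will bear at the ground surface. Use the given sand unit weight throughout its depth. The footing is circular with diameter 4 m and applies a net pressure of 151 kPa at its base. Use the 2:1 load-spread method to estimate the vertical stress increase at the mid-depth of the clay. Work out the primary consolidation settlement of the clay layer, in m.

S_c ≈ 0.0324 m

Mid-depth of clay below the ground surface: z = 2.5 + 6.2/2 = 5.6 m.
Total vertical stress at mid-clay: σ_v = 18.7×2.5 + 17.6×3.1 = 101.31 kPa.
Pore pressure: u = 9.81×(5.6 − 2.5) = 30.411 kPa.
Initial effective stress: σ'_0 = σ_v − u = 101.31 − 30.411 = 70.899 kPa.
Stress increase at mid-clay by the 2:1 spreading method:
Δσ ≈ qD²/(D+z)² = 151×4²/(4+5.6)² = 26.215 kPa
Final effective stress: σ'_f = 70.899 + 26.215 = 97.114 kPa.
σ'_f = 97.114 ≤ σ'_p = 160 kPa, so the clay remains overconsolidated and only the recompression index applies:
S_c = C_r·H/(1+e₀)·log₁₀(σ'_f/σ'_0) = 0.075×6.2/1.96×log₁₀(97.114/70.899)
    = 0.23725 × 0.13664 = 0.03242 m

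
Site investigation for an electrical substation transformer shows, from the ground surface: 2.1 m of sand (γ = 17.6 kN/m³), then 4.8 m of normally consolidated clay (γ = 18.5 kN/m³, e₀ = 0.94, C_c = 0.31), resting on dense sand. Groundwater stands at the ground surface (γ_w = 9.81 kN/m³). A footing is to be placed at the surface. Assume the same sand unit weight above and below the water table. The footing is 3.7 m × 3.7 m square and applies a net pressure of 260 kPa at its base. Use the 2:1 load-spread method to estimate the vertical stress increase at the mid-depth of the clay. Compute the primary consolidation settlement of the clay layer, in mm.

S_c ≈ 295 mm

Mid-depth of clay below the ground surface: z = 2.1 + 4.8/2 = 4.5 m.
Total vertical stress at mid-clay: σ_v = 17.6×2.1 + 18.5×2.4 = 81.36 kPa.
Pore pressure: u = 9.81×(4.5 − 0) = 44.145 kPa.
Initial effective stress: σ'_0 = σ_v − u = 81.36 − 44.145 = 37.215 kPa.
Stress increase at mid-clay by the 2:1 spreading method:
Δσ = qBL/((B+z)(L+z)) = 260×3.7×3.7/((3.7+4.5)(3.7+4.5)) = 52.936 kPa
Final effective stress: σ'_f = σ'_0 + Δσ = 37.215 + 52.936 = 90.151 kPa.
Normally consolidated clay, so the full stress increment lies on the virgin compression line:
S_c = C_c·H/(1+e₀)·log₁₀(σ'_f/σ'_0) = 0.31×4.8/(1+0.94)×log₁₀(90.151/37.215)
    = 0.76701 × 0.38425 = 0.2947 m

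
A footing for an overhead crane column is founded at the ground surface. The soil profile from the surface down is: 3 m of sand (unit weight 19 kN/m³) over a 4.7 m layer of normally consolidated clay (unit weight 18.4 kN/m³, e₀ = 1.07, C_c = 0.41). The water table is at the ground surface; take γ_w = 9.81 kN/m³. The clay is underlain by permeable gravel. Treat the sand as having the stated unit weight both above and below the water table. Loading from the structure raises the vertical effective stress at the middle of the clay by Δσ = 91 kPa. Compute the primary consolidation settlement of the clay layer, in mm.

Mid-depth of clay below the ground surface: z = 3 + 4.7/2 = 5.35 m.
Total vertical stress at mid-clay: σ_v = 19×3 + 18.4×2.35 = 100.24 kPa.
Pore pressure: u = 9.81×(5.35 − 0) = 52.483 kPa.
Initial effective stress: σ'_0 = σ_v − u = 100.24 − 52.483 = 47.757 kPa.
Final effective stress: σ'_f = σ'_0 + Δσ = 47.757 + 91 = 138.76 kPa.
Normally consolidated clay, so the full stress increment lies on the virgin compression line:
S_c = C_c·H/(1+e₀)·log₁₀(σ'_f/σ'_0) = 0.41×4.7/(1+1.07)×log₁₀(138.76/47.757)
    = 0.93092 × 0.46323 = 0.4312 m

S_c ≈ 431 mm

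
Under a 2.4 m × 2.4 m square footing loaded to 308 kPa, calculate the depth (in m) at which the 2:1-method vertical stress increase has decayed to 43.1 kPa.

z ≈ 4.02 m

2:1 spreading — at depth z the loaded area has grown by z in each plan dimension:
qB²/(B+z)² = Δσ_z ⇒ z = B(√(q/Δσ_z) − 1) = 2.4×(√(308/43.1) − 1) = 4.016 m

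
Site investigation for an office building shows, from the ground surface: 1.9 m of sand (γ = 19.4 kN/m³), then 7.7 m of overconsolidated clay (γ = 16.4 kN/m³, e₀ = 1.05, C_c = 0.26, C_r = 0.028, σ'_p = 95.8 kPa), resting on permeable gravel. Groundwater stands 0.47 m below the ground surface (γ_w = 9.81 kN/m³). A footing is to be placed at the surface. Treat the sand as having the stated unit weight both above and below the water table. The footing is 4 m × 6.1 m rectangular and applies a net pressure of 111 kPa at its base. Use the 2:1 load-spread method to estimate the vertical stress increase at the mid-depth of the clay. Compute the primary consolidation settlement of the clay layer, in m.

Mid-depth of clay below the ground surface: z = 1.9 + 7.7/2 = 5.75 m.
Total vertical stress at mid-clay: σ_v = 19.4×1.9 + 16.4×3.85 = 100 kPa.
Pore pressure: u = 9.81×(5.75 − 0.47) = 51.797 kPa.
Initial effective stress: σ'_0 = σ_v − u = 100 − 51.797 = 48.203 kPa.
Stress increase at mid-clay by the 2:1 spreading method:
Δσ = qBL/((B+z)(L+z)) = 111×4×6.1/((4+5.75)(6.1+5.75)) = 23.442 kPa
Final effective stress: σ'_f = 48.203 + 23.442 = 71.645 kPa.
σ'_f = 71.645 ≤ σ'_p = 95.8 kPa, so the clay remains overconsolidated and only the recompression index applies:
S_c = C_r·H/(1+e₀)·log₁₀(σ'_f/σ'_0) = 0.028×7.7/2.05×log₁₀(71.645/48.203)
    = 0.10517 × 0.17211 = 0.0181 m

S_c ≈ 0.0181 m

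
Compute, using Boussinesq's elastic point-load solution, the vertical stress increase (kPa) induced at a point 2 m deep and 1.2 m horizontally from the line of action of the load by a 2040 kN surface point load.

Δσ_z ≈ 113 kPa

Boussinesq vertical stress below a point load on an elastic half-space:
Δσ_z = 3P/(2πz²) · [1 + (r/z)²]^(−5/2)
r/z = 1.2/2 = 0.6; [1+(r/z)²]^(−5/2) = 0.46361.
Δσ_z = 3×2040/(2π×2²) × 0.46361 = 243.51 × 0.46361 = 112.9 kPa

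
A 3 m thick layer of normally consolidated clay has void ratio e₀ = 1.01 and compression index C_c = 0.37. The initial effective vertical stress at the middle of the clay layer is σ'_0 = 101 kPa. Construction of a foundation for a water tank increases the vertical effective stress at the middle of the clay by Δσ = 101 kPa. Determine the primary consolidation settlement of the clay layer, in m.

Final effective stress: σ'_f = σ'_0 + Δσ = 101 + 101 = 202 kPa.
Normally consolidated clay, so the full stress increment lies on the virgin compression line:
S_c = C_c·H/(1+e₀)·log₁₀(σ'_f/σ'_0) = 0.37×3/(1+1.01)×log₁₀(202/101)
    = 0.55224 × 0.30103 = 0.1662 m

S_c ≈ 0.166 m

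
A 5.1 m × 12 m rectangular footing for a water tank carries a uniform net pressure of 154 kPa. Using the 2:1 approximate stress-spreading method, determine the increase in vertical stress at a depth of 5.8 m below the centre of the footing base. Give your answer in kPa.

By the 2:1 method the load spreads at 1 horizontal : 2 vertical, so at depth z the loaded area has grown by z in each plan dimension:
Δσ = qBL/((B+z)(L+z)) = 154×5.1×12/((5.1+5.8)(12+5.8)) = 48.576 kPa

Δσ_z ≈ 48.6 kPa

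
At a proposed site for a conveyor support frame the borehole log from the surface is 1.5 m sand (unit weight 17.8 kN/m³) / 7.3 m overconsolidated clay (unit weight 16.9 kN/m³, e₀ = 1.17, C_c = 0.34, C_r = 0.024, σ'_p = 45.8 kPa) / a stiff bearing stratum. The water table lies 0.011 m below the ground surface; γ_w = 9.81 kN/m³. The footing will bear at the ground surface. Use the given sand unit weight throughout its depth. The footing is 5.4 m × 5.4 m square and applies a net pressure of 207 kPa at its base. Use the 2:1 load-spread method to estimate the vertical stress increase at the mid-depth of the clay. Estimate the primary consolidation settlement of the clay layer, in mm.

Mid-depth of clay below the ground surface: z = 1.5 + 7.3/2 = 5.15 m.
Total vertical stress at mid-clay: σ_v = 17.8×1.5 + 16.9×3.65 = 88.385 kPa.
Pore pressure: u = 9.81×(5.15 − 0.011) = 50.414 kPa.
Initial effective stress: σ'_0 = σ_v − u = 88.385 − 50.414 = 37.971 kPa.
Stress increase at mid-clay by the 2:1 spreading method:
Δσ = qBL/((B+z)(L+z)) = 207×5.4×5.4/((5.4+5.15)(5.4+5.15)) = 54.232 kPa
Final effective stress: σ'_f = 37.971 + 54.232 = 92.203 kPa.
σ'_f = 92.203 > σ'_p = 45.8 kPa, so the stress path crosses the preconsolidation pressure — recompression up to σ'_p, then virgin compression beyond:
S_c = H/(1+e₀)·[C_r·log₁₀(σ'_p/σ'_0) + C_c·log₁₀(σ'_f/σ'_p)]
    = 7.3/2.17 × [0.024×log₁₀(45.8/37.971) + 0.34×log₁₀(92.203/45.8)]
    = 3.3641 × [0.0019539 + 0.10332] = 0.3542 m

S_c ≈ 354 mm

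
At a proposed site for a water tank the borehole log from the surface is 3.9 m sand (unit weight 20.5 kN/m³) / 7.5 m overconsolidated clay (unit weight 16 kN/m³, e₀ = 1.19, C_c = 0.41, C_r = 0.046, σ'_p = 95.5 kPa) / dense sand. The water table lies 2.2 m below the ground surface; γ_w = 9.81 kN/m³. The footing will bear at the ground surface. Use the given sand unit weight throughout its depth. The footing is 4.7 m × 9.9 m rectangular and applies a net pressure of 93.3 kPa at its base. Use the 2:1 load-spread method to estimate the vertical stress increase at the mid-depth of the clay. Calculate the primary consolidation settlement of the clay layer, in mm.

Mid-depth of clay below the ground surface: z = 3.9 + 7.5/2 = 7.65 m.
Total vertical stress at mid-clay: σ_v = 20.5×3.9 + 16×3.75 = 139.95 kPa.
Pore pressure: u = 9.81×(7.65 − 2.2) = 53.465 kPa.
Initial effective stress: σ'_0 = σ_v − u = 139.95 − 53.465 = 86.485 kPa.
Stress increase at mid-clay by the 2:1 spreading method:
Δσ = qBL/((B+z)(L+z)) = 93.3×4.7×9.9/((4.7+7.65)(9.9+7.65)) = 20.03 kPa
Final effective stress: σ'_f = 86.485 + 20.03 = 106.52 kPa.
σ'_f = 106.52 > σ'_p = 95.5 kPa, so the stress path crosses the preconsolidation pressure — recompression up to σ'_p, then virgin compression beyond:
S_c = H/(1+e₀)·[C_r·log₁₀(σ'_p/σ'_0) + C_c·log₁₀(σ'_f/σ'_p)]
    = 7.5/2.19 × [0.046×log₁₀(95.5/86.485) + 0.41×log₁₀(106.52/95.5)]
    = 3.4247 × [0.0019809 + 0.019445] = 0.07338 m

S_c ≈ 73.4 mm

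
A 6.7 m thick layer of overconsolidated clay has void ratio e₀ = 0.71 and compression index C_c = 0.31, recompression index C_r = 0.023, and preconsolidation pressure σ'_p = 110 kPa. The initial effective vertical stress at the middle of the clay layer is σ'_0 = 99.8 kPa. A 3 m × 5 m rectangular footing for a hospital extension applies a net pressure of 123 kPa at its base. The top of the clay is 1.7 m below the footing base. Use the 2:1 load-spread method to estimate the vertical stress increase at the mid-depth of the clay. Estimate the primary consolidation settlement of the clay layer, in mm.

S_c ≈ 61 mm

Mid-depth of clay below the footing base: z = 1.7 + 6.7/2 = 5.05 m.
Stress increase at mid-clay by the 2:1 spreading method:
Δσ = qBL/((B+z)(L+z)) = 123×3×5/((3+5.05)(5+5.05)) = 22.805 kPa
Final effective stress: σ'_f = 99.8 + 22.805 = 122.6 kPa.
σ'_f = 122.6 > σ'_p = 110 kPa, so the stress path crosses the preconsolidation pressure — recompression up to σ'_p, then virgin compression beyond:
S_c = H/(1+e₀)·[C_r·log₁₀(σ'_p/σ'_0) + C_c·log₁₀(σ'_f/σ'_p)]
    = 6.7/1.71 × [0.023×log₁₀(110/99.8) + 0.31×log₁₀(122.6/110)]
    = 3.9181 × [0.00097203 + 0.0146] = 0.06101 m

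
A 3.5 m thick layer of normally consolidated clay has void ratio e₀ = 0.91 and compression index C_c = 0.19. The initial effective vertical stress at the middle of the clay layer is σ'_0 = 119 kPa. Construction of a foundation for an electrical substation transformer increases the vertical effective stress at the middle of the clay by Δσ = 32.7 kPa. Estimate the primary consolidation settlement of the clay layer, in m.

S_c ≈ 0.0367 m

Final effective stress: σ'_f = σ'_0 + Δσ = 119 + 32.7 = 151.7 kPa.
Normally consolidated clay, so the full stress increment lies on the virgin compression line:
S_c = C_c·H/(1+e₀)·log₁₀(σ'_f/σ'_0) = 0.19×3.5/(1+0.91)×log₁₀(151.7/119)
    = 0.34817 × 0.10544 = 0.03671 m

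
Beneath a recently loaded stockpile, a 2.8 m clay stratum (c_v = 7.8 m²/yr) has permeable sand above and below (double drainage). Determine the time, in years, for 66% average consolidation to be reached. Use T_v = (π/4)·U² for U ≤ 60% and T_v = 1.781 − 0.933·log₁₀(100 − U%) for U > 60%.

Drainage path length: H_d = H/2 = 1.4 m (double drainage).
U > 60%: T_v = 1.781 − 0.933·log₁₀(100 − 66) = 0.35213.
t = T_v·H_d²/c_v = 0.35213×1.4²/7.8 = 0.08848 years.

t ≈ 0.0885 years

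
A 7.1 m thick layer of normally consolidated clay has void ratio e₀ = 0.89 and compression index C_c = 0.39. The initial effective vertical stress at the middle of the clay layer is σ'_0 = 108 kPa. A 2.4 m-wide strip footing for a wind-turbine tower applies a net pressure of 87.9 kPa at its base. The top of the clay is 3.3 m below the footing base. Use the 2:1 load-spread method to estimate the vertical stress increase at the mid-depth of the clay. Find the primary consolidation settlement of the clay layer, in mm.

Mid-depth of clay below the footing base: z = 3.3 + 7.1/2 = 6.85 m.
Stress increase at mid-clay by the 2:1 spreading method:
Δσ = qB/(B+z) = 87.9×2.4/(2.4+6.85) = 22.806 kPa
Final effective stress: σ'_f = σ'_0 + Δσ = 108 + 22.806 = 130.81 kPa.
Normally consolidated clay, so the full stress increment lies on the virgin compression line:
S_c = C_c·H/(1+e₀)·log₁₀(σ'_f/σ'_0) = 0.39×7.1/(1+0.89)×log₁₀(130.81/108)
    = 1.4651 × 0.083217 = 0.1219 m

S_c ≈ 122 mm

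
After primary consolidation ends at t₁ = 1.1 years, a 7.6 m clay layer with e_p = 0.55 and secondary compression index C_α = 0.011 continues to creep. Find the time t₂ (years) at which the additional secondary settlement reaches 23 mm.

t₂ ≈ 2.94 years

S_s = C_α·H/(1+e_p)·log₁₀(t₂/t₁) ⇒ log₁₀(t₂/t₁) = S_s·(1+e_p)/(C_α·H).
log₁₀(t₂/t₁) = 0.023 × (1+0.55) / (0.011×7.6) = 0.4264
t₂ = t₁ × 10^0.4264 = 1.1 × 2.67 = 2.936 years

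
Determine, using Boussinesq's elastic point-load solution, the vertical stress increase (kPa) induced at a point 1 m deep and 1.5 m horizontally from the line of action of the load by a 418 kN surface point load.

Boussinesq vertical stress below a point load on an elastic half-space:
Δσ_z = 3P/(2πz²) · [1 + (r/z)²]^(−5/2)
r/z = 1.5/1 = 1.5; [1+(r/z)²]^(−5/2) = 0.052516.
Δσ_z = 3×418/(2π×1²) × 0.052516 = 199.58 × 0.052516 = 10.48 kPa

Δσ_z ≈ 10.5 kPa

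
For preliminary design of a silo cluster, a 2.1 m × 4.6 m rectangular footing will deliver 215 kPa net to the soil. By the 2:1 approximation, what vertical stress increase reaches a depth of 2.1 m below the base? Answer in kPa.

Δσ_z ≈ 73.8 kPa

By the 2:1 method the load spreads at 1 horizontal : 2 vertical, so at depth z the loaded area has grown by z in each plan dimension:
Δσ = qBL/((B+z)(L+z)) = 215×2.1×4.6/((2.1+2.1)(4.6+2.1)) = 73.806 kPa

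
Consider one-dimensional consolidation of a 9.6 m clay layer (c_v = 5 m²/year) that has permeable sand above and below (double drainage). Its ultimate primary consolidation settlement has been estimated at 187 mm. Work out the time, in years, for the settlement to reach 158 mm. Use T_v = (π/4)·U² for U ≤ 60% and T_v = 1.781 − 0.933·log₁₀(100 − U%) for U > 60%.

Drainage path length: H_d = H/2 = 4.8 m (double drainage).
U = S(t)/S_ult = 158/187 = 0.8449.
U > 60%: T_v = 1.781 − 0.933·log₁₀(100 − 84.492) = 0.67021.
t = T_v·H_d²/c_v = 0.67021×4.8²/5 = 3.088 years.

t ≈ 3.09 years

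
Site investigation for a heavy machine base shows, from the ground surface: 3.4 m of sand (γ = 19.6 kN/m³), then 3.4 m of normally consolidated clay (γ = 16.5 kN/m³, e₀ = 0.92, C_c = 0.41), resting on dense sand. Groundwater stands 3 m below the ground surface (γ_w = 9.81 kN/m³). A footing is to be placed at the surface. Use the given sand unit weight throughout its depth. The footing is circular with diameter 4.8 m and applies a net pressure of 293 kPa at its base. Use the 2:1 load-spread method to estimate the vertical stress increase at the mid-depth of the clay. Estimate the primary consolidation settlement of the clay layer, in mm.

S_c ≈ 207 mm

Mid-depth of clay below the ground surface: z = 3.4 + 3.4/2 = 5.1 m.
Total vertical stress at mid-clay: σ_v = 19.6×3.4 + 16.5×1.7 = 94.69 kPa.
Pore pressure: u = 9.81×(5.1 − 3) = 20.601 kPa.
Initial effective stress: σ'_0 = σ_v − u = 94.69 − 20.601 = 74.089 kPa.
Stress increase at mid-clay by the 2:1 spreading method:
Δσ ≈ qD²/(D+z)² = 293×4.8²/(4.8+5.1)² = 68.878 kPa
Final effective stress: σ'_f = σ'_0 + Δσ = 74.089 + 68.878 = 142.97 kPa.
Normally consolidated clay, so the full stress increment lies on the virgin compression line:
S_c = C_c·H/(1+e₀)·log₁₀(σ'_f/σ'_0) = 0.41×3.4/(1+0.92)×log₁₀(142.97/74.089)
    = 0.72604 × 0.28549 = 0.2073 m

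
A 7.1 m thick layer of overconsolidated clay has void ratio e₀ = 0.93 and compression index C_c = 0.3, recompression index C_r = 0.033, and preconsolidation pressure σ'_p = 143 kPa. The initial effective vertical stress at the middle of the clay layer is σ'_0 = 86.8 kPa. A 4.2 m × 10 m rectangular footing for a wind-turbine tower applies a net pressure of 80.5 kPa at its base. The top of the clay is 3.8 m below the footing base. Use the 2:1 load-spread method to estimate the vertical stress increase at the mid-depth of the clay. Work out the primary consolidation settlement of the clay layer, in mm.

S_c ≈ 9.36 mm

Mid-depth of clay below the footing base: z = 3.8 + 7.1/2 = 7.35 m.
Stress increase at mid-clay by the 2:1 spreading method:
Δσ = qBL/((B+z)(L+z)) = 80.5×4.2×10/((4.2+7.35)(10+7.35)) = 16.872 kPa
Final effective stress: σ'_f = 86.8 + 16.872 = 103.67 kPa.
σ'_f = 103.67 ≤ σ'_p = 143 kPa, so the clay remains overconsolidated and only the recompression index applies:
S_c = C_r·H/(1+e₀)·log₁₀(σ'_f/σ'_0) = 0.033×7.1/1.93×log₁₀(103.67/86.8)
    = 0.1214 × 0.077133 = 0.009364 m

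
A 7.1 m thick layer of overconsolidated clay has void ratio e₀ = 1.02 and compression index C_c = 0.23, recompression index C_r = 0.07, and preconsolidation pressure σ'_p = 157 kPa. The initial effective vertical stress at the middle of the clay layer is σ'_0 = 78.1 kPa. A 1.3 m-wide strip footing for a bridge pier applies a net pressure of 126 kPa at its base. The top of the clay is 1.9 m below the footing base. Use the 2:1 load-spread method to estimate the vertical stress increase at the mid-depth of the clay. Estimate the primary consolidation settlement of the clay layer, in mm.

Mid-depth of clay below the footing base: z = 1.9 + 7.1/2 = 5.45 m.
Stress increase at mid-clay by the 2:1 spreading method:
Δσ = qB/(B+z) = 126×1.3/(1.3+5.45) = 24.267 kPa
Final effective stress: σ'_f = 78.1 + 24.267 = 102.37 kPa.
σ'_f = 102.37 ≤ σ'_p = 157 kPa, so the clay remains overconsolidated and only the recompression index applies:
S_c = C_r·H/(1+e₀)·log₁₀(σ'_f/σ'_0) = 0.07×7.1/2.02×log₁₀(102.37/78.1)
    = 0.24604 × 0.11752 = 0.02891 m

S_c ≈ 28.9 mm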